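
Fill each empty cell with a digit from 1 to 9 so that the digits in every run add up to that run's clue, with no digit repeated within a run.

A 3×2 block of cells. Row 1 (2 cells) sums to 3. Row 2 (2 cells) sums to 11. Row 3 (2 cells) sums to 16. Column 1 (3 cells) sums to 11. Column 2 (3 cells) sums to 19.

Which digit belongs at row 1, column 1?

3 in 2 cells must be {1,2}; 16 in 2 cells must be {7,9}.
The 3 across and the 19 down share only 2, so (1,2) = 2.
The 16 across and the 11 down share only 7, so (3,1) = 7.
(3,2) = 16 − 7 = 9 completes the 16 across.
(1,1) = 3 − 2 = 1 completes the 3 across.
(2,1) = 11 − 8 = 3 completes the 11 down.
(2,2) = 11 − 3 = 8 completes the 11 across.

1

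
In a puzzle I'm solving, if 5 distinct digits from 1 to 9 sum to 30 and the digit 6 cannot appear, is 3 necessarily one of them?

No

Counterexample: {1,5,7,8,9} sums to 30 under that restriction without using 3.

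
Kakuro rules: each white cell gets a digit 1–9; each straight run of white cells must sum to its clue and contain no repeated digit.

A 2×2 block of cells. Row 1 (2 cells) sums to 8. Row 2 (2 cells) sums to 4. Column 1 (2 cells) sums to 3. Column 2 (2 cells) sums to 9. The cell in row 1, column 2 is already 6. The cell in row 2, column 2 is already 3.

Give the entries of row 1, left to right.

4 in 2 cells must be {1,3}; 3 in 2 cells must be {1,2}.
(1,1) = 8 − 6 = 2 completes the 8 across.
(2,1) = 4 − 3 = 1 completes the 4 across.

2, 6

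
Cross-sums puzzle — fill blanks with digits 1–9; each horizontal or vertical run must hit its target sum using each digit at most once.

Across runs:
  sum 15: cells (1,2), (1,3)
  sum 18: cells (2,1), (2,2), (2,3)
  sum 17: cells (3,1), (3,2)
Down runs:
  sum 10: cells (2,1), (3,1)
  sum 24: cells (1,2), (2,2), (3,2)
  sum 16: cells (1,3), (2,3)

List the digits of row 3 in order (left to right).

17 in 2 cells must be {8,9}; 24 in 3 cells must be {7,8,9}; 16 in 2 cells must be {7,9}.
Nothing is forced directly, so branch on (1,3), whose candidates are 7 or 9. If (1,3) = 9: then (1,2) would have to be in {6} for the 15 across but in {7,8,9} for the 24 down — contradiction. So (1,3) = 7.
(1,2) = 15 − 7 = 8 completes the 15 across.
(2,3) = 16 − 7 = 9 completes the 16 down.
(3,2) = 9: the only remaining digit allowed by both the 17 across and the 24 down.
(2,2) = 24 − 17 = 7 completes the 24 down.
(3,1) = 17 − 9 = 8 completes the 17 across.
(2,1) = 18 − 16 = 2 completes the 18 across.

8, 9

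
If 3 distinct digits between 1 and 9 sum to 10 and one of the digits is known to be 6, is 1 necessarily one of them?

Yes

The only way to make 10 from 3 distinct digits under that restriction is {1,3,6}, which contains 1.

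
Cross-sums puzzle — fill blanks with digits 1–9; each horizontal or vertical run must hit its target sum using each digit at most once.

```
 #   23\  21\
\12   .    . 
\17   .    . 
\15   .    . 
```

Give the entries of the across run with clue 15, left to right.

6 9

17 in 2 cells must be {8,9}; 23 in 3 cells must be {6,8,9}.
Nothing is forced directly, so branch on R1C1, whose candidates are 8 or 9. If R1C1 = 9: then R1C2 would have to be in {3} for the 12 across but in {4,5,6,7,8,9} for the 21 down — contradiction. So R1C1 = 8.
R1C2 = 12 − 8 = 4 completes the 12 across.
Given what's placed, R2C1 must be 9 to fit the 17 across and 23 down.
R2C2 = 17 − 9 = 8 completes the 17 across.
R3C1 = 23 − 17 = 6 completes the 23 down.
R3C2 = 15 − 6 = 9 completes the 15 across.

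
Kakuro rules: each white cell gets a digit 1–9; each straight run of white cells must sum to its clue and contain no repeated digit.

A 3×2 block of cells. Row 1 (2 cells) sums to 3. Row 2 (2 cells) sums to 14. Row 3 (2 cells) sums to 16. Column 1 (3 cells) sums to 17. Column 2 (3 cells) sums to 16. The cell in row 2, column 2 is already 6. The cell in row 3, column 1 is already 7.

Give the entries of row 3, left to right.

3 in 2 cells must be {1,2}; 16 in 2 cells must be {7,9}.
(2,1) = 14 − 6 = 8 completes the 14 across.
(3,2) = 16 − 7 = 9 completes the 16 across.
(1,1) = 17 − 15 = 2 completes the 17 down.
(1,2) = 3 − 2 = 1 completes the 3 across.

7 9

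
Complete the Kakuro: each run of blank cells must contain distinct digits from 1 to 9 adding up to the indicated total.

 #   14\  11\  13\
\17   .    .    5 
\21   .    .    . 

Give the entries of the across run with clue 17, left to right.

R2C3 = 13 − 5 = 8 completes the 13 down.
Nothing is forced directly, so branch on R2C1, whose candidates are 6 or 9. If R2C1 = 9: then R1C1 would have to be in {3,4,8,9} for the 17 across but in {5} for the 14 down — contradiction. So R2C1 = 6.
R1C1 = 14 − 6 = 8 completes the 14 down.
R1C2 = 17 − 13 = 4 completes the 17 across.
R2C2 = 21 − 14 = 7 completes the 21 across.

8, 4, 5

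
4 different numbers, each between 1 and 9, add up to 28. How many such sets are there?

2

4 distinct digits from 1–9 sum between 10 and 30.
Enumerating: {4,7,8,9}, {5,6,8,9}.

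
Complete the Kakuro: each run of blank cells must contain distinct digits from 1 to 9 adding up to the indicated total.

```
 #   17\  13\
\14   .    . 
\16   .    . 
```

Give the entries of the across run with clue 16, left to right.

16 in 2 cells must be {7,9}; 17 in 2 cells must be {8,9}.
The 16 across and the 17 down share only 9, so R2C1 = 9.
R2C2 = 16 − 9 = 7 completes the 16 across.
R1C1 = 17 − 9 = 8 completes the 17 down.
R1C2 = 14 − 8 = 6 completes the 14 across.

9, 7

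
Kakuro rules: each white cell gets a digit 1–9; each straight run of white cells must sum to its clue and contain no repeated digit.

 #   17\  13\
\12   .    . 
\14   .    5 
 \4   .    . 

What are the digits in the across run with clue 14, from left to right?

4 in 2 cells must be {1,3}.
Given what's placed, R1C2 must be 7 to fit the 12 across and 13 down.
R2C1 = 14 − 5 = 9 completes the 14 across.
R3C2 = 13 − 12 = 1 completes the 13 down.
R1C1 = 12 − 7 = 5 completes the 12 across.
R3C1 = 4 − 1 = 3 completes the 4 across.

9 5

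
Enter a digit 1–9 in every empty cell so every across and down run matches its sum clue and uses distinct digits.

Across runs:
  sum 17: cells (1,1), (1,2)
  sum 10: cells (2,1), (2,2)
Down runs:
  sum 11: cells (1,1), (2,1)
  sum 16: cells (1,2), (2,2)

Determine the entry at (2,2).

17 in 2 cells must be {8,9}; 16 in 2 cells must be {7,9}.
The 17 across and the 16 down share only 9, so (1,2) = 9.
(2,2) = 16 − 9 = 7 completes the 16 down.
(1,1) = 17 − 9 = 8 completes the 17 across.
(2,1) = 10 − 7 = 3 completes the 10 across.

7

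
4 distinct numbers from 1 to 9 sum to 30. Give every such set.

{6,7,8,9}

4 distinct digits from 1–9 sum between 10 and 30.
Only one set works: {6,7,8,9}.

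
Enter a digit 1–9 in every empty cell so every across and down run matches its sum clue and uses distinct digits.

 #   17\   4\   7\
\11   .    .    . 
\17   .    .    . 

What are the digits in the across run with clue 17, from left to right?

17 in 2 cells must be {8,9}; 4 in 2 cells must be {1,3}.
The 11 across and the 17 down share only 8, so R1C1 = 8.
Given what's placed, R1C2 must be 1 to fit the 11 across and 4 down.
R1C3 = 11 − 9 = 2 completes the 11 across.
R2C1 = 17 − 8 = 9 completes the 17 down.
R2C2 = 4 − 1 = 3 completes the 4 down.
R2C3 = 17 − 12 = 5 completes the 17 across.

9 3 5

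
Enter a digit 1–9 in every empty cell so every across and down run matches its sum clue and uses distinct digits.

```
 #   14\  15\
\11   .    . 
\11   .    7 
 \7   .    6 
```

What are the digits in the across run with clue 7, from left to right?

1 6

R1C2 = 15 − 13 = 2 completes the 15 down.
R2C1 = 11 − 7 = 4 completes the 11 across.
R3C1 = 7 − 6 = 1 completes the 7 across.
R1C1 = 11 − 2 = 9 completes the 11 across.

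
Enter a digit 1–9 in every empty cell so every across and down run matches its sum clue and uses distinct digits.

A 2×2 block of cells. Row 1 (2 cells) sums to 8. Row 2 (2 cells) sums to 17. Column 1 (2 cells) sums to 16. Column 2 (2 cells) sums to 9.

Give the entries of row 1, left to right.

17 in 2 cells must be {8,9}; 16 in 2 cells must be {7,9}.
The 8 across and the 16 down share only 7, so (1,1) = 7.
(1,2) = 8 − 7 = 1 completes the 8 across.
(2,1) = 16 − 7 = 9 completes the 16 down.
(2,2) = 17 − 9 = 8 completes the 17 across.

7 1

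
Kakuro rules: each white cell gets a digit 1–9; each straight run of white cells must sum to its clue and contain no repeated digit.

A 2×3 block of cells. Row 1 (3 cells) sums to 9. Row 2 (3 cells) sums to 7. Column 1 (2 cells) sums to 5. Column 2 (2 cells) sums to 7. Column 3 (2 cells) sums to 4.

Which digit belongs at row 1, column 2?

5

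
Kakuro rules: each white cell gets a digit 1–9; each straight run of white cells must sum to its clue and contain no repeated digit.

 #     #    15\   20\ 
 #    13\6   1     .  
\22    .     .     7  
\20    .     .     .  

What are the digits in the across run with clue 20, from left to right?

7 5 8

R1C3 = 6 − 1 = 5 completes the 6 across.
R3C3 = 20 − 12 = 8 completes the 20 down.
Nothing is forced directly, so branch on R3C2, whose candidates are 5 or 9. If R3C2 = 9: then R2C2 would have to be in {6,9} for the 22 across but in {5} for the 15 down — contradiction. So R3C2 = 5.
R2C2 = 15 − 6 = 9 completes the 15 down.
R3C1 = 20 − 13 = 7 completes the 20 across.
R2C1 = 22 − 16 = 6 completes the 22 across.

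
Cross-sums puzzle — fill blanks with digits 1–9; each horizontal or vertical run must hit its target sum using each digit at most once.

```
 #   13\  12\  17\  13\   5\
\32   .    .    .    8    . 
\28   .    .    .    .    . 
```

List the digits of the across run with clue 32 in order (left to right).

7 5 9 8 3

17 in 2 cells must be {8,9}.
Given what's placed, R1C3 must be 9 to fit the 32 across and 17 down.
R2C3 = 17 − 9 = 8 completes the 17 down.
R2C4 = 13 − 8 = 5 completes the 13 down.
No cell is forced outright now. R2C5 can only be 2 or 4 (the digits allowed by both its 28 across and its 5 down). If R2C5 = 4: then R1C5 would have to be in {2,3,4,5,6,7} for the 32 across but in {1} for the 5 down — contradiction. So R2C5 = 2.
R1C5 = 5 − 2 = 3 completes the 5 down.
No cell is forced outright now. R1C1 can only be 5 or 7 (the digits allowed by both its 32 across and its 13 down). If R1C1 = 5: that forces R1C2 = 7, after which R2C1 would have to be in {4,6,7,9} for the 28 across but in {8} for the 13 down — contradiction. So R1C1 = 7.
R1C2 = 32 − 27 = 5 completes the 32 across.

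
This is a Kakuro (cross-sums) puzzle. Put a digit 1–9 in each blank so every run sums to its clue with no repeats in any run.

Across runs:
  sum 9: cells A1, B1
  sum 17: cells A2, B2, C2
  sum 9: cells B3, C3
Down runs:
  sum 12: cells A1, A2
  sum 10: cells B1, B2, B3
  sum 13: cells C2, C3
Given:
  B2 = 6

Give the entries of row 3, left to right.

3, 6

No cell is forced outright now. B1 can only be 1 or 3 (the digits allowed by both its 9 across and its 10 down). If B1 = 3: then A1 would have to be in {6} for the 9 across but in {3,4,5,7,8,9} for the 12 down — contradiction. So B1 = 1.
A1 = 9 − 1 = 8 completes the 9 across.
A2 = 12 − 8 = 4 completes the 12 down.
C2 = 17 − 10 = 7 completes the 17 across.
B3 = 10 − 7 = 3 completes the 10 down.
C3 = 9 − 3 = 6 completes the 9 across.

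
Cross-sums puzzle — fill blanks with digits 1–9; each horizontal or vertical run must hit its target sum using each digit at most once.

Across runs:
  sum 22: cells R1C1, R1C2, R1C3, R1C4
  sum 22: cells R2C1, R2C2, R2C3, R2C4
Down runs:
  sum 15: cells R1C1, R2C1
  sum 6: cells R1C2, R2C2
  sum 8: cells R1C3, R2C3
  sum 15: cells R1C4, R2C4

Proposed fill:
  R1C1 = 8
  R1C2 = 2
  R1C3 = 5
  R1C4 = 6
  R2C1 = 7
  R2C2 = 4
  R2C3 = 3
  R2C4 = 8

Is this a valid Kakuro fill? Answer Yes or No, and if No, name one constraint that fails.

No — the across run R1C1–R1C4 sums to 21, not 22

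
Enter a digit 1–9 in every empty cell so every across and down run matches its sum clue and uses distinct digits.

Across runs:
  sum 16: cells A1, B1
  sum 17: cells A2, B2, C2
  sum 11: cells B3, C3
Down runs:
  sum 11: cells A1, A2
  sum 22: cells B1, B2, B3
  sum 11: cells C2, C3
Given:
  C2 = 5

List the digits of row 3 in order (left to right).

5 6

16 in 2 cells must be {7,9}.
C3 = 11 − 5 = 6 completes the 11 down.
B3 = 11 − 6 = 5 completes the 11 across.
Given what's placed, B1 must be 9 to fit the 16 across and 22 down.
B2 = 22 − 14 = 8 completes the 22 down.
A1 = 16 − 9 = 7 completes the 16 across.
A2 = 17 − 13 = 4 completes the 17 across.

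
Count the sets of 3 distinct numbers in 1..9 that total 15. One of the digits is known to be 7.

3 distinct digits from 1–9 sum between 6 and 24.
Keeping only sets containing 7.
Enumerating: {2,6,7}, {3,5,7}.

2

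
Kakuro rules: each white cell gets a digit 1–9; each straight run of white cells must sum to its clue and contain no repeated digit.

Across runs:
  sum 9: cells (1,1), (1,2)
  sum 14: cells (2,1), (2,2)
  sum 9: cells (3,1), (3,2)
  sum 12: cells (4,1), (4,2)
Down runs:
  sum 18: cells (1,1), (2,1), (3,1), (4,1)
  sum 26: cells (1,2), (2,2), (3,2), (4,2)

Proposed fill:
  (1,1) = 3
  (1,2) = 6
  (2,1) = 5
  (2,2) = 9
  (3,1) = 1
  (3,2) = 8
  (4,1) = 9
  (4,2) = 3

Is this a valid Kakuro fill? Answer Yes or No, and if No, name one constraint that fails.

Across: 3+6=9; 5+9=14; 1+8=9; 9+3=12. Down: 3+5+1+9=18; 6+9+8+3=26. No digit repeats within any run.

Yes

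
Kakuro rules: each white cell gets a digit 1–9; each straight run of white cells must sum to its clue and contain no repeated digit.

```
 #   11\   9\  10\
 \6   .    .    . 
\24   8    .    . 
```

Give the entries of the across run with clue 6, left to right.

6 in 3 cells must be {1,2,3}; 24 in 3 cells must be {7,8,9}.
R1C1 = 11 − 8 = 3 completes the 11 down.
Given what's placed, R2C2 must be 7 to fit the 24 across and 9 down.
R2C3 = 24 − 15 = 9 completes the 24 across.
R1C2 = 9 − 7 = 2 completes the 9 down.
R1C3 = 6 − 5 = 1 completes the 6 across.

3 2 1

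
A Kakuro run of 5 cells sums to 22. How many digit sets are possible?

5 distinct digits from 1–9 sum between 15 and 35.

9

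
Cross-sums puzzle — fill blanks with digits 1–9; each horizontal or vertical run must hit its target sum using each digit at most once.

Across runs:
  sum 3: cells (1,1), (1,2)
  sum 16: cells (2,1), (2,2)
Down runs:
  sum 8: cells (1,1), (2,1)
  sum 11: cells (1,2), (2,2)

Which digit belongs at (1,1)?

1

3 in 2 cells must be {1,2}; 16 in 2 cells must be {7,9}.
The 3 across and the 11 down share only 2, so (1,2) = 2.
The 16 across and the 8 down share only 7, so (2,1) = 7.
(2,2) = 16 − 7 = 9 completes the 16 across.
(1,1) = 3 − 2 = 1 completes the 3 across.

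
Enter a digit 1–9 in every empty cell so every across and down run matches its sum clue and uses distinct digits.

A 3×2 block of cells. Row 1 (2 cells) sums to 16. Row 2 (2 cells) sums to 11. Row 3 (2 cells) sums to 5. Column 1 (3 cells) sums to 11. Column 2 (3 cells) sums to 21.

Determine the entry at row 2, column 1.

16 in 2 cells must be {7,9}.
The 16 across and the 11 down share only 7, so (1,1) = 7.
(1,2) = 16 − 7 = 9 completes the 16 across.
Given what's placed, (2,1) must be 3 to fit the 11 across and 11 down.
(2,2) = 11 − 3 = 8 completes the 11 across.
(3,1) = 11 − 10 = 1 completes the 11 down.
(3,2) = 5 − 1 = 4 completes the 5 across.

3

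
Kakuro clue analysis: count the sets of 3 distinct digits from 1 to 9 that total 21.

3

3 distinct digits from 1–9 sum between 6 and 24.
Enumerating: {4,8,9}, {5,7,9}, {6,7,8}.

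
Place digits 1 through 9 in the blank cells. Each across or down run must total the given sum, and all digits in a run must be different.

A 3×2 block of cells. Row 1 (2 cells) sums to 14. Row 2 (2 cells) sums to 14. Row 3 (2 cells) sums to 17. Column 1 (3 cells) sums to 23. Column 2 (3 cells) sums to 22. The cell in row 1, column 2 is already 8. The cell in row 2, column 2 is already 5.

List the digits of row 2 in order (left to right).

17 in 2 cells must be {8,9}; 23 in 3 cells must be {6,8,9}.
(1,1) = 14 − 8 = 6 completes the 14 across.
(2,1) = 14 − 5 = 9 completes the 14 across.
(3,1) = 23 − 15 = 8 completes the 23 down.
(3,2) = 17 − 8 = 9 completes the 17 across.

9 5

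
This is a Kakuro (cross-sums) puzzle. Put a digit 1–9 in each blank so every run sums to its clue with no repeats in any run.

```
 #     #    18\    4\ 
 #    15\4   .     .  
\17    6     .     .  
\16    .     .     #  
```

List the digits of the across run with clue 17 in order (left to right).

4 in 2 cells must be {1,3}; 16 in 2 cells must be {7,9}.
R2C3 = 3: the only remaining digit allowed by both the 17 across and the 4 down.
R3C1 = 15 − 6 = 9 completes the 15 down.
R3C2 = 16 − 9 = 7 completes the 16 across.
Given what's placed, R1C2 must be 3 to fit the 4 across and 18 down.
R1C3 = 4 − 3 = 1 completes the 4 across.
R2C2 = 17 − 9 = 8 completes the 17 across.

6, 8, 3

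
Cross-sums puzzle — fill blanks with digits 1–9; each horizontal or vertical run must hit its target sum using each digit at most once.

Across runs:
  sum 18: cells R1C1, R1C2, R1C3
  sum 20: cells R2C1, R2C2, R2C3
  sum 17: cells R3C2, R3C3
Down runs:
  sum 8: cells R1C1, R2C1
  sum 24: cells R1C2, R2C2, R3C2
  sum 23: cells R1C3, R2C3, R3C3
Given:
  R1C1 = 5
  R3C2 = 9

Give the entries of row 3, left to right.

17 in 2 cells must be {8,9}; 24 in 3 cells must be {7,8,9}; 23 in 3 cells must be {6,8,9}.
R1C2 = 7: the only remaining digit allowed by both the 18 across and the 24 down.
R1C3 = 18 − 12 = 6 completes the 18 across.
R2C1 = 8 − 5 = 3 completes the 8 down.
R2C2 = 24 − 16 = 8 completes the 24 down.
R2C3 = 20 − 11 = 9 completes the 20 across.
R3C3 = 17 − 9 = 8 completes the 17 across.

9 8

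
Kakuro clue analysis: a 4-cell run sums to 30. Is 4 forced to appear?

No

The only way to make 30 from 4 distinct digits is {6,7,8,9}, which does not contain 4.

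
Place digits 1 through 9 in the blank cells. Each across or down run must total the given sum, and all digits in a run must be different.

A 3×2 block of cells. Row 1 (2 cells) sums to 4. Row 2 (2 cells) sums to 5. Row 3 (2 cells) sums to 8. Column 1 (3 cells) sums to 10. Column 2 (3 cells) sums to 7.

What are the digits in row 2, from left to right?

4 in 2 cells must be {1,3}; 7 in 3 cells must be {1,2,4}.
The 4 across and the 7 down share only 1, so (1,2) = 1.
Given what's placed, (3,2) must be 2 to fit the 8 across and 7 down.
(1,1) = 4 − 1 = 3 completes the 4 across.
(2,2) = 7 − 3 = 4 completes the 7 down.
(3,1) = 8 − 2 = 6 completes the 8 across.
(2,1) = 5 − 4 = 1 completes the 5 across.

1, 4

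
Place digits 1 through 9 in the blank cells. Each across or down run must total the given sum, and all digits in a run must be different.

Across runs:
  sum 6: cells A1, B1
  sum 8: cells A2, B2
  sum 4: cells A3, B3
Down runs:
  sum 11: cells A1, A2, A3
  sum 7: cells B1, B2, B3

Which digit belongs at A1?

2

4 in 2 cells must be {1,3}; 7 in 3 cells must be {1,2,4}.
The 4 across and the 7 down share only 1, so B3 = 1.
Given what's placed, B2 must be 2 to fit the 8 across and 7 down.
A3 = 4 − 1 = 3 completes the 4 across.
B1 = 7 − 3 = 4 completes the 7 down.
A2 = 8 − 2 = 6 completes the 8 across.
A1 = 6 − 4 = 2 completes the 6 across.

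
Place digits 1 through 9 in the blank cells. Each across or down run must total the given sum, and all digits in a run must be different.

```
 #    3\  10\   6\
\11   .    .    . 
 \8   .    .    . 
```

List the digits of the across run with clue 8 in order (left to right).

1, 2, 5

3 in 2 cells must be {1,2}.
Nothing is forced directly, so branch on R1C1, whose candidates are 1 or 2. If R1C1 = 1: that forces R2C1 = 2, R2C2 = 1, R2C3 = 5, after which R1C2 would have to be in {2,3,4,6,7,8} for the 11 across but in {9} for the 10 down — contradiction. So R1C1 = 2.
R2C1 = 3 − 2 = 1 completes the 3 down.
Nothing is forced directly, so branch on R1C3, whose candidates are 1 or 4 or 5. If R1C3 = 4: then R1C2 would have to be in {5} for the 11 across but in {1,2,3,4,6,7,8,9} for the 10 down — contradiction. If R1C3 = 5: that forces R1C2 = 4, after which R2C2 would have to be in {2,3,4,5} for the 8 across but in {6} for the 10 down — contradiction. So R1C3 = 1.
R1C2 = 11 − 3 = 8 completes the 11 across.
R2C2 = 10 − 8 = 2 completes the 10 down.
R2C3 = 8 − 3 = 5 completes the 8 across.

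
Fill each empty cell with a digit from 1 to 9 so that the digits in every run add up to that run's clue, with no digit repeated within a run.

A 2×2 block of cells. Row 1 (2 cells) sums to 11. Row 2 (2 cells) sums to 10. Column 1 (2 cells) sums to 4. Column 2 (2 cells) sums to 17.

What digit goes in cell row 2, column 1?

1

4 in 2 cells must be {1,3}; 17 in 2 cells must be {8,9}.
The 11 across and the 4 down share only 3, so (1,1) = 3.
(1,2) = 11 − 3 = 8 completes the 11 across.
(2,1) = 4 − 3 = 1 completes the 4 down.
(2,2) = 10 − 1 = 9 completes the 10 across.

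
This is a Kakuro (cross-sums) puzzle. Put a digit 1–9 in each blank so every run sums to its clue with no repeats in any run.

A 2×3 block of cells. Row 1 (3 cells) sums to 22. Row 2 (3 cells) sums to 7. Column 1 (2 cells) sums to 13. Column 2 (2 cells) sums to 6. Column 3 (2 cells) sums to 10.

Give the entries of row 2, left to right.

7 in 3 cells must be {1,2,4}.
The 22 across and the 6 down share only 5, so (1,2) = 5.
The 7 across and the 13 down share only 4, so (2,1) = 4.
(2,2) = 6 − 5 = 1 completes the 6 down.
(2,3) = 7 − 5 = 2 completes the 7 across.
(1,1) = 13 − 4 = 9 completes the 13 down.
(1,3) = 22 − 14 = 8 completes the 22 across.

4 1 2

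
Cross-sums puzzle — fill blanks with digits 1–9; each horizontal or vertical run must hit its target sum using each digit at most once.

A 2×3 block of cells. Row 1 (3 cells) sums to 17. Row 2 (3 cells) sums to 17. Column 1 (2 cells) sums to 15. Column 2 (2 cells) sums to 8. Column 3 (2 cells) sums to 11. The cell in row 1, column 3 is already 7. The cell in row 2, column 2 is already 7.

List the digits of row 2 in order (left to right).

6 7 4

(1,2) = 8 − 7 = 1 completes the 8 down.
(2,3) = 11 − 7 = 4 completes the 11 down.
(1,1) = 17 − 8 = 9 completes the 17 across.
(2,1) = 17 − 11 = 6 completes the 17 across.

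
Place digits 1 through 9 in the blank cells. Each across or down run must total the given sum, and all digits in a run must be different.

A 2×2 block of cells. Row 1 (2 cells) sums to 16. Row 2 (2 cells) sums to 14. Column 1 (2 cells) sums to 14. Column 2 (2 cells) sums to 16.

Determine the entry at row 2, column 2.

9

16 in 2 cells must be {7,9}.
The 16 across and the 14 down share only 9, so (1,1) = 9.
(1,2) = 16 − 9 = 7 completes the 16 across.
(2,1) = 14 − 9 = 5 completes the 14 down.
(2,2) = 14 − 5 = 9 completes the 14 across.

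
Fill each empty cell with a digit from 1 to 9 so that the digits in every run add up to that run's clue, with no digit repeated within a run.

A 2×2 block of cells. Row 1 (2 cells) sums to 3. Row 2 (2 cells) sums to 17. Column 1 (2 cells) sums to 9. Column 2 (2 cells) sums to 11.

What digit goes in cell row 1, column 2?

2

3 in 2 cells must be {1,2}; 17 in 2 cells must be {8,9}.
The 3 across and the 11 down share only 2, so (1,2) = 2.
The 17 across and the 9 down share only 8, so (2,1) = 8.
(2,2) = 17 − 8 = 9 completes the 17 across.
(1,1) = 3 − 2 = 1 completes the 3 across.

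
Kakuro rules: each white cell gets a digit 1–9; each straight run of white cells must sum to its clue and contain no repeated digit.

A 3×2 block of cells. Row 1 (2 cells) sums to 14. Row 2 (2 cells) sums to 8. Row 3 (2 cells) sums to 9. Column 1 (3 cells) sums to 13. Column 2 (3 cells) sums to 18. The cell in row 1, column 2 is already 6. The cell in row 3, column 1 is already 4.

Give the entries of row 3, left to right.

(1,1) = 14 − 6 = 8 completes the 14 across.
(2,1) = 13 − 12 = 1 completes the 13 down.
(2,2) = 8 − 1 = 7 completes the 8 across.
(3,2) = 9 − 4 = 5 completes the 9 across.

4 5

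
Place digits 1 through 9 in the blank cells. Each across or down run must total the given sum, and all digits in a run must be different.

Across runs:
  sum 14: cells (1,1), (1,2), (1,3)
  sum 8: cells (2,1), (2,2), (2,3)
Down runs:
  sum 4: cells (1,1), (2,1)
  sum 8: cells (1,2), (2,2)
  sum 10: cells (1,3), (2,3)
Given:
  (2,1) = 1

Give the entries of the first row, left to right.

4 in 2 cells must be {1,3}.
(1,1) = 4 − 1 = 3 completes the 4 down.
No cell is forced outright now. (2,2) can only be 2 or 3 or 5 (the digits allowed by both its 8 across and its 8 down). If (2,2) = 2: that forces (1,2) = 6, after which (1,3) would have to be in {5} for the 14 across but in {1,2,3,4,6,7,8,9} for the 10 down — contradiction. If (2,2) = 5: then (1,2) would have to be in {2,4,5,6,7,9} for the 14 across but in {3} for the 8 down — contradiction. So (2,2) = 3.
(1,2) = 8 − 3 = 5 completes the 8 down.
(1,3) = 14 − 8 = 6 completes the 14 across.
(2,3) = 8 − 4 = 4 completes the 8 across.

3, 5, 6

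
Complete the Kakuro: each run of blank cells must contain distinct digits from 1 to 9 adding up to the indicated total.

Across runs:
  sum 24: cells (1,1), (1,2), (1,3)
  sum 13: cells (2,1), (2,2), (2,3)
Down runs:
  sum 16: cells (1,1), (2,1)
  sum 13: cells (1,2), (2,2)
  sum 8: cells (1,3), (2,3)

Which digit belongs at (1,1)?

24 in 3 cells must be {7,8,9}; 16 in 2 cells must be {7,9}.
The 24 across and the 8 down share only 7, so (1,3) = 7.
(2,3) = 8 − 7 = 1 completes the 8 down.
Given what's placed, (1,1) must be 9 to fit the 24 across and 16 down.
(1,2) = 24 − 16 = 8 completes the 24 across.
(2,1) = 16 − 9 = 7 completes the 16 down.
(2,2) = 13 − 8 = 5 completes the 13 across.

9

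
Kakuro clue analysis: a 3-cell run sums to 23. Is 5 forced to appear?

The only way to make 23 from 3 distinct digits is {6,8,9}, which does not contain 5.

No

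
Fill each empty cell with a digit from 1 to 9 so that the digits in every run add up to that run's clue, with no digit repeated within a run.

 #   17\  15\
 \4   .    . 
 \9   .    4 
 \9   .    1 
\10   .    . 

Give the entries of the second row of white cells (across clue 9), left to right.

4 in 2 cells must be {1,3}.
Given what's placed, R1C2 must be 3 to fit the 4 across and 15 down.
R2C1 = 9 − 4 = 5 completes the 9 across.
R3C1 = 9 − 1 = 8 completes the 9 across.
R4C2 = 15 − 8 = 7 completes the 15 down.
R1C1 = 4 − 3 = 1 completes the 4 across.
R4C1 = 10 − 7 = 3 completes the 10 across.

5 4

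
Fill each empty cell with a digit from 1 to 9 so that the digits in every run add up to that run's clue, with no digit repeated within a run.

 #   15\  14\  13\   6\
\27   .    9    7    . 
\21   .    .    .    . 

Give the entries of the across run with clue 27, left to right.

6, 9, 7, 5

Given what's placed, R1C4 must be 5 to fit the 27 across and 6 down.
R2C2 = 14 − 9 = 5 completes the 14 down.
R2C3 = 13 − 7 = 6 completes the 13 down.
R2C4 = 6 − 5 = 1 completes the 6 down.
R1C1 = 27 − 21 = 6 completes the 27 across.
R2C1 = 21 − 12 = 9 completes the 21 across.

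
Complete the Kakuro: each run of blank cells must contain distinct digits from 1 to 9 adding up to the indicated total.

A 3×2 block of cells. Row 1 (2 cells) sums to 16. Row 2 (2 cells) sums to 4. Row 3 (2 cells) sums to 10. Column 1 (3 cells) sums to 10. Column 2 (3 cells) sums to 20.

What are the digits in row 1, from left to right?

16 in 2 cells must be {7,9}; 4 in 2 cells must be {1,3}.
The 16 across and the 10 down share only 7, so (1,1) = 7.
(1,2) = 16 − 7 = 9 completes the 16 across.
Given what's placed, (2,1) must be 1 to fit the 4 across and 10 down.
(2,2) = 4 − 1 = 3 completes the 4 across.
(3,1) = 10 − 8 = 2 completes the 10 down.
(3,2) = 10 − 2 = 8 completes the 10 across.

7, 9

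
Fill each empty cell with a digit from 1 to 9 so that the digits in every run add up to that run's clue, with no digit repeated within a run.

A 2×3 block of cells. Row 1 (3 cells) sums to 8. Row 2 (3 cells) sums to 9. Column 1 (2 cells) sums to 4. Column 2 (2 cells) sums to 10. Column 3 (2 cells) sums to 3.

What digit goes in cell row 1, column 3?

1

4 in 2 cells must be {1,3}; 3 in 2 cells must be {1,2}.
Nothing is forced directly, so branch on (1,3), whose candidates are 1 or 2. If (1,3) = 2: that forces (1,1) = 1, after which (1,2) would have to be in {5} for the 8 across but in {1,2,3,4,6,7,8,9} for the 10 down — contradiction. So (1,3) = 1.
Given what's placed, (1,1) must be 3 to fit the 8 across and 4 down.
(1,2) = 8 − 4 = 4 completes the 8 across.
(2,1) = 4 − 3 = 1 completes the 4 down.
(2,2) = 10 − 4 = 6 completes the 10 down.
(2,3) = 9 − 7 = 2 completes the 9 across.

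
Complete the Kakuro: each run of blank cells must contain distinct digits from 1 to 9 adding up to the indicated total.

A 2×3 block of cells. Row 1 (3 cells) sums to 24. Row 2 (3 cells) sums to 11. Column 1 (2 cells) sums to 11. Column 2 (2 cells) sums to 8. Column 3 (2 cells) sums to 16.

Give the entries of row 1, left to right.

8 7 9

24 in 3 cells must be {7,8,9}; 16 in 2 cells must be {7,9}.
The 24 across and the 8 down share only 7, so (1,2) = 7.
Given what's placed, (1,3) must be 9 to fit the 24 across and 16 down.
(2,2) = 8 − 7 = 1 completes the 8 down.
(2,3) = 16 − 9 = 7 completes the 16 down.
(1,1) = 24 − 16 = 8 completes the 24 across.
(2,1) = 11 − 8 = 3 completes the 11 across.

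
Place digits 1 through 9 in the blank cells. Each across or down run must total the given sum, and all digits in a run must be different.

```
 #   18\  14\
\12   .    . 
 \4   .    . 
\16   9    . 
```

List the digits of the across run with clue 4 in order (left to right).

4 in 2 cells must be {1,3}; 16 in 2 cells must be {7,9}.
R3C2 = 16 − 9 = 7 completes the 16 across.
No cell is forced outright now. R2C1 can only be 1 or 3 (the digits allowed by both its 4 across and its 18 down). If R2C1 = 3: then R1C1 would have to be in {3,4,5,7,8,9} for the 12 across but in {6} for the 18 down — contradiction. So R2C1 = 1.
R1C1 = 18 − 10 = 8 completes the 18 down.
R1C2 = 12 − 8 = 4 completes the 12 across.
R2C2 = 4 − 1 = 3 completes the 4 across.

1, 3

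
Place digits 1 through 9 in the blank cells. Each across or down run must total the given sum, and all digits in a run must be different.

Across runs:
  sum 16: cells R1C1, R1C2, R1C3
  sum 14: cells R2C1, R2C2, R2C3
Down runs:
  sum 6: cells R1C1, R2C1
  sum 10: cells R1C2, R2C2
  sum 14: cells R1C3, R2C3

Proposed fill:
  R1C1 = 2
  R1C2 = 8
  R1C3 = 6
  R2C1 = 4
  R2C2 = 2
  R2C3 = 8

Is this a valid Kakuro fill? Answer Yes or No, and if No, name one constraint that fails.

Yes

Across: 2+8+6=16; 4+2+8=14. Down: 2+4=6; 8+2=10; 6+8=14. No digit repeats within any run.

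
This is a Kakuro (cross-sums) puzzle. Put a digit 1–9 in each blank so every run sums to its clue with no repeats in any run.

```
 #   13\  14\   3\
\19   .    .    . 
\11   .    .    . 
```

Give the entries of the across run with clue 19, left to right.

3 in 2 cells must be {1,2}.
The 19 across and the 3 down share only 2, so R1C3 = 2.
R2C3 = 3 − 2 = 1 completes the 3 down.
Nothing is forced directly, so branch on R2C2, whose candidates are 6 or 8. If R2C2 = 8: then R1C2 would have to be in {8,9} for the 19 across but in {6} for the 14 down — contradiction. So R2C2 = 6.
R1C2 = 14 − 6 = 8 completes the 14 down.
R2C1 = 11 − 7 = 4 completes the 11 across.
R1C1 = 19 − 10 = 9 completes the 19 across.

9, 8, 2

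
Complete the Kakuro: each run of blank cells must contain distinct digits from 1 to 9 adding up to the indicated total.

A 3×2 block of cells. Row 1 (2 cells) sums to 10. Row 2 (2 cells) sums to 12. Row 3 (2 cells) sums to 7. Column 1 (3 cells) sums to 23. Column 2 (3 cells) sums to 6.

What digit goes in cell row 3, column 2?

1

23 in 3 cells must be {6,8,9}; 6 in 3 cells must be {1,2,3}.
The 12 across and the 6 down share only 3, so (2,2) = 3.
The 7 across and the 23 down share only 6, so (3,1) = 6.
(3,2) = 7 − 6 = 1 completes the 7 across.
(1,2) = 6 − 4 = 2 completes the 6 down.
(2,1) = 12 − 3 = 9 completes the 12 across.
(1,1) = 10 − 2 = 8 completes the 10 across.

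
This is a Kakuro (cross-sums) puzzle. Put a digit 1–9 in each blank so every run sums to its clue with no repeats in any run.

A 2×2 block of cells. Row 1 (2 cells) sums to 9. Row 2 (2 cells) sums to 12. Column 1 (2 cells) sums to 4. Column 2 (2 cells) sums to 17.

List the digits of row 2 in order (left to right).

4 in 2 cells must be {1,3}; 17 in 2 cells must be {8,9}.
The 9 across and the 17 down share only 8, so (1,2) = 8.
The 12 across and the 4 down share only 3, so (2,1) = 3.
(2,2) = 12 − 3 = 9 completes the 12 across.
(1,1) = 9 − 8 = 1 completes the 9 across.

3, 9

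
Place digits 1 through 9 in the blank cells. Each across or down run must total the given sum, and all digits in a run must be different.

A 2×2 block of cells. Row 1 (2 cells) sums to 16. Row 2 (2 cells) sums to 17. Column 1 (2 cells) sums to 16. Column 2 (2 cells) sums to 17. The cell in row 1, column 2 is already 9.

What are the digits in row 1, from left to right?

16 in 2 cells must be {7,9}; 17 in 2 cells must be {8,9}.
(1,1) = 16 − 9 = 7 completes the 16 across.
(2,1) = 16 − 7 = 9 completes the 16 down.
(2,2) = 17 − 9 = 8 completes the 17 across.

7 9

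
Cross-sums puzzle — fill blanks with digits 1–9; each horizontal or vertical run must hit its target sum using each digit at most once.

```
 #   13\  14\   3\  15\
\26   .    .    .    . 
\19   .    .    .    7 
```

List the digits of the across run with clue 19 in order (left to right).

3 in 2 cells must be {1,2}.
The 26 across and the 3 down share only 2, so R1C3 = 2.
R1C4 = 15 − 7 = 8 completes the 15 down.
R2C3 = 3 − 2 = 1 completes the 3 down.
R1C2 = 9: the only remaining digit allowed by both the 26 across and the 14 down.
R2C2 = 14 − 9 = 5 completes the 14 down.
R1C1 = 26 − 19 = 7 completes the 26 across.
R2C1 = 19 − 13 = 6 completes the 19 across.

6 5 1 7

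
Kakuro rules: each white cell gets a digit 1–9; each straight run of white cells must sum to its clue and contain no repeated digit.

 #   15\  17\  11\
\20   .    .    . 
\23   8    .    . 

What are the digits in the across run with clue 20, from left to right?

23 in 3 cells must be {6,8,9}; 17 in 2 cells must be {8,9}.
R1C1 = 15 − 8 = 7 completes the 15 down.
Given what's placed, R2C2 must be 9 to fit the 23 across and 17 down.
R2C3 = 23 − 17 = 6 completes the 23 across.
R1C2 = 17 − 9 = 8 completes the 17 down.
R1C3 = 20 − 15 = 5 completes the 20 across.

7, 8, 5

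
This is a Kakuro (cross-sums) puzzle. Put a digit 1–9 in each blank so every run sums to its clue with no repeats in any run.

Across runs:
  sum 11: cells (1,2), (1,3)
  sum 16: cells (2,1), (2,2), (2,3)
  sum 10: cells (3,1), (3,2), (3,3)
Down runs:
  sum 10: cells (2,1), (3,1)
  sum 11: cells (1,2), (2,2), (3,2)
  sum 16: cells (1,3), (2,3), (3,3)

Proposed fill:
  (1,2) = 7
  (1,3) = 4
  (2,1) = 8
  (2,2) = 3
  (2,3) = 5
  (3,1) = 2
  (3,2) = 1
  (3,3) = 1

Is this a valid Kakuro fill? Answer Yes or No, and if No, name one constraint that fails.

No — the across run (3,1)–(3,3) sums to 4, not 10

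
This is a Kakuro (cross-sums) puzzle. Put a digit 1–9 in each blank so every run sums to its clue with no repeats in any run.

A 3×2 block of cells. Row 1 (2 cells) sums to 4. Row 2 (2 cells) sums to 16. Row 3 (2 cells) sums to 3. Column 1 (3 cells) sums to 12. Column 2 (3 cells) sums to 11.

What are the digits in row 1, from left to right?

4 in 2 cells must be {1,3}; 16 in 2 cells must be {7,9}; 3 in 2 cells must be {1,2}.
The 16 across and the 11 down share only 7, so (2,2) = 7.
Given what's placed, (3,2) must be 1 to fit the 3 across and 11 down.
(1,2) = 11 − 8 = 3 completes the 11 down.
(2,1) = 16 − 7 = 9 completes the 16 across.
(3,1) = 3 − 1 = 2 completes the 3 across.
(1,1) = 4 − 3 = 1 completes the 4 across.

1, 3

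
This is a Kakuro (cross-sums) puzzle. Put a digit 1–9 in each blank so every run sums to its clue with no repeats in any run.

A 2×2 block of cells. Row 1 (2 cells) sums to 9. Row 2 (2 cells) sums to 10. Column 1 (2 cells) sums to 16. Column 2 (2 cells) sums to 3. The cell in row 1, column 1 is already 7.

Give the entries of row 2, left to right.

9, 1

16 in 2 cells must be {7,9}; 3 in 2 cells must be {1,2}.
(1,2) = 9 − 7 = 2 completes the 9 across.
(2,1) = 16 − 7 = 9 completes the 16 down.
(2,2) = 10 − 9 = 1 completes the 10 across.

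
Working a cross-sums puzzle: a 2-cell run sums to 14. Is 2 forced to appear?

Counterexample: {5,9} sums to 14 without using 2.

No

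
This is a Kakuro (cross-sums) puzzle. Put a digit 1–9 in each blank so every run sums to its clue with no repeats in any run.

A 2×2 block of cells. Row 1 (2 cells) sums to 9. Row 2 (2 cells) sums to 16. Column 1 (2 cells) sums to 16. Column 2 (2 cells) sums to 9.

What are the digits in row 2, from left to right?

16 in 2 cells must be {7,9}.
The 9 across and the 16 down share only 7, so (1,1) = 7.
(1,2) = 9 − 7 = 2 completes the 9 across.
(2,1) = 16 − 7 = 9 completes the 16 down.
(2,2) = 16 − 9 = 7 completes the 16 across.

9 7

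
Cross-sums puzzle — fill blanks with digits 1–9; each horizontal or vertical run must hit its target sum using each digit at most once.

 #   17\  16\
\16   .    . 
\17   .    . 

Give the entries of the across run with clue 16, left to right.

9 7

16 in 2 cells must be {7,9}; 17 in 2 cells must be {8,9}.
The 16 across and the 17 down share only 9, so R1C1 = 9.
R1C2 = 16 − 9 = 7 completes the 16 across.
R2C1 = 17 − 9 = 8 completes the 17 down.
R2C2 = 17 − 8 = 9 completes the 17 across.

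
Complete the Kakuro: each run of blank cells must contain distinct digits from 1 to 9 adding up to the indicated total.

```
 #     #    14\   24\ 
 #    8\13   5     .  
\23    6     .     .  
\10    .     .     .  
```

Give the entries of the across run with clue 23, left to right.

23 in 3 cells must be {6,8,9}; 24 in 3 cells must be {7,8,9}.
R1C3 = 13 − 5 = 8 completes the 13 across.
Given what's placed, R2C2 must be 8 to fit the 23 across and 14 down.
R2C3 = 23 − 14 = 9 completes the 23 across.
R3C1 = 8 − 6 = 2 completes the 8 down.
R3C2 = 14 − 13 = 1 completes the 14 down.
R3C3 = 10 − 3 = 7 completes the 10 across.

6 8 9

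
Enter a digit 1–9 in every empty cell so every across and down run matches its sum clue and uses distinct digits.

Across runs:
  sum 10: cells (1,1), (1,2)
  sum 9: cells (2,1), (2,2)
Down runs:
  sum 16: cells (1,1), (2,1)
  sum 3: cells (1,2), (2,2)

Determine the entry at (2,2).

2

16 in 2 cells must be {7,9}; 3 in 2 cells must be {1,2}.
The 9 across and the 16 down share only 7, so (2,1) = 7.
(2,2) = 9 − 7 = 2 completes the 9 across.
(1,1) = 16 − 7 = 9 completes the 16 down.
(1,2) = 10 − 9 = 1 completes the 10 across.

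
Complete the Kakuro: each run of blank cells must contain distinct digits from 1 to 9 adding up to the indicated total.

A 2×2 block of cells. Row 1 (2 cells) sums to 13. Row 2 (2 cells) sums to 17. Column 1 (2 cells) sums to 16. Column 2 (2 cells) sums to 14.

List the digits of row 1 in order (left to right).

17 in 2 cells must be {8,9}; 16 in 2 cells must be {7,9}.
The 17 across and the 16 down share only 9, so (2,1) = 9.
(2,2) = 17 − 9 = 8 completes the 17 across.
(1,1) = 16 − 9 = 7 completes the 16 down.
(1,2) = 13 − 7 = 6 completes the 13 across.

7, 6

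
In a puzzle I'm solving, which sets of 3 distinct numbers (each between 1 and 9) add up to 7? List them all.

{1,2,4}

3 distinct digits from 1–9 sum between 6 and 24.
Only one set works: {1,2,4}.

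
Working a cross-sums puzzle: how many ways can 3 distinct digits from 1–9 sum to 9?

3 distinct digits from 1–9 sum between 6 and 24.
Enumerating: {1,2,6}, {1,3,5}, {2,3,4}.

3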